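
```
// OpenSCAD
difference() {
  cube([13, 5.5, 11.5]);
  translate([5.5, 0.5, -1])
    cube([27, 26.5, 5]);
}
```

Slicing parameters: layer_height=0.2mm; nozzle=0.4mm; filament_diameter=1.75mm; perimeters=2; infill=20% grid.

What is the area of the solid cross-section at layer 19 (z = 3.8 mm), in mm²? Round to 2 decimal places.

34.00 mm²

At z = 3.8 mm: the cube is present — its section is the full 13×5.5 rectangle (area 71.50 mm²); the cube at (5.5, 0.5) is present — its section is the full 27×26.5 rectangle (area 715.50 mm²); Subtracting the remaining from the first: starting from the 13×5.5 cube (71.50 mm²), the 27×26.5 cube at (5.5, 0.5) partially overlaps it — only the 37.50 mm² overlap (of its 715.50 mm²) is removed, clipping the outline — area = 34.00 mm². Overall, the cross-section is a single solid region. Net area = 34.00 mm².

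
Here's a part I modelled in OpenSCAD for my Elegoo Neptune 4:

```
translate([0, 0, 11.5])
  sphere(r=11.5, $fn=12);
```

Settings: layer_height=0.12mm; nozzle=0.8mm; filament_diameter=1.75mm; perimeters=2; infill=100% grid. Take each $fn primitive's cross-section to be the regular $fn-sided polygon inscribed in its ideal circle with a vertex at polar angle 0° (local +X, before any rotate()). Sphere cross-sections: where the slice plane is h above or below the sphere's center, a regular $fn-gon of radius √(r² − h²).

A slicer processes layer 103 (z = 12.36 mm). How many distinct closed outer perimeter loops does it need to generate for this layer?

1

At z = 12.36 mm: the r=11.5 sphere contributes a regular 12-gon of circumradius √(11.5²−0.86²) = 11.468. The result has 1 disconnected region.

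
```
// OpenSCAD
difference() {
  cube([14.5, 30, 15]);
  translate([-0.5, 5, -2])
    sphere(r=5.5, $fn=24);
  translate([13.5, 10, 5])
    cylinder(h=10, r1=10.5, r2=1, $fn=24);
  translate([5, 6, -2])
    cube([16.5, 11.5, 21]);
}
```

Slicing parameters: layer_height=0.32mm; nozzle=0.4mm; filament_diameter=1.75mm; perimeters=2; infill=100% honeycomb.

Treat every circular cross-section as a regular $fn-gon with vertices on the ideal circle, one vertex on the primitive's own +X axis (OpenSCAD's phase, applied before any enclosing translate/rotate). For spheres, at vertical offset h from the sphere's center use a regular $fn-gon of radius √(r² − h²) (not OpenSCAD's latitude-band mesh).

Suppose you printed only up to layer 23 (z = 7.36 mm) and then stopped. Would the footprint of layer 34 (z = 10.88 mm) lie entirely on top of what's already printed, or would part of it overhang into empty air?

Compare the two slices. At z = 7.36: the cube is present — its section is the full 14.5×30 rectangle (area 435.00 mm²); the sphere at (-0.5, 5) is not intersected at this z (|z−center|=9.360 > r=5.5); the cone at (13.5, 10): at t=0.236 of its height the radius interpolates to r₁+(r₂−r₁)t = 8.258, giving a regular 24-gon of that circumradius (area = (24/2)·8.258²·sin(360°/24) = 211.80 mm²); the 16.5×11.5 cube at (5, 6) contributes its full rectangle (area 189.75 mm²); After the difference (first − rest): starting from the 14.5×30 cube (435.00 mm²), the cone at (13.5, 10) partially overlaps it — only the 122.28 mm² overlap (of its 211.80 mm²) is removed, clipping the outline; the 16.5×11.5 cube at (5, 6) partially overlaps it — only the 14.90 mm² overlap (of its 189.75 mm²) is removed, clipping the outline — area = 297.81 mm². At z = 10.88: the cube is present — its section is the full 14.5×30 rectangle (area 435.00 mm²); the sphere at (-0.5, 5) does not reach this height (|z−center|=12.880 > r=5.5); the cone at (13.5, 10): at t=0.588 of its height the radius interpolates to r₁+(r₂−r₁)t = 4.914, giving a regular 24-gon of that circumradius (area = (24/2)·4.914²·sin(360°/24) = 75.00 mm²); the cube at (5, 6) is present — its section is the full 16.5×11.5 rectangle (area 189.75 mm²); Taking the first minus the rest: starting from the 14.5×30 cube (435.00 mm²), the cone at (13.5, 10) partially overlaps it — only the 47.20 mm² overlap (of its 75.00 mm²) is removed, clipping the outline; the 16.5×11.5 cube at (5, 6) partially overlaps it — only the 64.60 mm² overlap (of its 189.75 mm²) is removed, clipping the outline — area = 323.21 mm². Checking containment: at z = 10.88 the cross-section extends beyond the z = 7.36 cross-section by about 25.40 mm².

part overhangs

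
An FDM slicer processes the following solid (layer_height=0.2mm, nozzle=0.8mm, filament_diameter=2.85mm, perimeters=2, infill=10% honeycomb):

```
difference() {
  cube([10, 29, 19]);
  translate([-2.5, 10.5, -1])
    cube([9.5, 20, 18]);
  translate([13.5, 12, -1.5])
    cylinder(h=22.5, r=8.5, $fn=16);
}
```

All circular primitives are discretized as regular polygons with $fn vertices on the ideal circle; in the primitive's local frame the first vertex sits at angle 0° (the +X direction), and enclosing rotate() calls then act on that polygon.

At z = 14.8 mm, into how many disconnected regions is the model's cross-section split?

At z = 14.8 mm: the cube is present — its section is the full 10×29 rectangle; the cube at (-2.5, 10.5) is present — its section is the full 9.5×20 rectangle; the cylinder at (13.5, 12): section is a regular 16-gon, circumradius r=8.5; After the difference (first − rest): starting from the 10×29 cube, the 9.5×20 cube at (-2.5, 10.5) partially overlaps it — only the 129.50 mm² overlap (of its 190.00 mm²) is removed, clipping the outline; the r=8.5 cylinder at (13.5, 12) partially overlaps it — only the 43.96 mm² overlap (of its 221.19 mm²) is removed, clipping the outline — 2 connected regions. The result has 2 disconnected regions.

2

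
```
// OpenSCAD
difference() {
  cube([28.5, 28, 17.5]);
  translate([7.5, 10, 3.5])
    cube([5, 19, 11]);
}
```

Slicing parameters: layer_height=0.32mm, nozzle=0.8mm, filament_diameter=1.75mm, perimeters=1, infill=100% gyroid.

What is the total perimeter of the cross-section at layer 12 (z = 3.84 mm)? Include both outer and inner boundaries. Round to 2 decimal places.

At z = 3.84 mm: the cube is present — its section is the full 28.5×28 rectangle (perimeter 113.00 mm); the cube at (7.5, 10) (footprint 5×19) is included at this height (perimeter 48.00 mm); After the difference (first − rest): starting from the 28.5×28 cube, the 5×19 cube at (7.5, 10) partially overlaps it — only the 90.00 mm² overlap (of its 95.00 mm²) is removed, clipping the outline — boundary = 149.00 mm. Overall, the cross-section is a single solid region. Total boundary length (outer) = 149.00 mm.

149.00 mm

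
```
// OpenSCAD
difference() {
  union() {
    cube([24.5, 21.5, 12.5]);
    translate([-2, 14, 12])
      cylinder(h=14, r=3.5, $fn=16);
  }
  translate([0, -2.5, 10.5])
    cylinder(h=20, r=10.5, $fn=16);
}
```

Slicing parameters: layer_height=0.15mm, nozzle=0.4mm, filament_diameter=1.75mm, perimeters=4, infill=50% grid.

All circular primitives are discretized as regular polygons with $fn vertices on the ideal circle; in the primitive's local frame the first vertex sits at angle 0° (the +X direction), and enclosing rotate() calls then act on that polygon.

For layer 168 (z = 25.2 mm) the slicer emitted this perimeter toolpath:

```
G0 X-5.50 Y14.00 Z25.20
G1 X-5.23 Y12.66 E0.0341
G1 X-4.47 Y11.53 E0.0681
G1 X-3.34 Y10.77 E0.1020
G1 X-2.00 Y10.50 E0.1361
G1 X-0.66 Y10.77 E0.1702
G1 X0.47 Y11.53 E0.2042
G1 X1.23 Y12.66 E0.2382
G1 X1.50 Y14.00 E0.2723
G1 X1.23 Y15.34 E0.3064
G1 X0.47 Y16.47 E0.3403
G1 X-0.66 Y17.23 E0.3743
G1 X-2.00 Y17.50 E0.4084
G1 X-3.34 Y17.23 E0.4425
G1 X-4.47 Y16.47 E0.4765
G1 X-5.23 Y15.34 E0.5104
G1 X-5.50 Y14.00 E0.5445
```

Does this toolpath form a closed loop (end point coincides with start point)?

yes

Start point (G0): (-5.50, 14.00). End point (last G1): the path returns to the start — closed.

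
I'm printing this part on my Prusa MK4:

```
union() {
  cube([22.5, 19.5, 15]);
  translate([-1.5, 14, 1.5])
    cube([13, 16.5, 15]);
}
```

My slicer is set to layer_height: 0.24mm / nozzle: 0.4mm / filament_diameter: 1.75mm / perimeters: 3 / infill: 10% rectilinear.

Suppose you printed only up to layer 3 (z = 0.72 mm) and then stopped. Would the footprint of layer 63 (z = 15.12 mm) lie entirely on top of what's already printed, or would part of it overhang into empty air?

Compare the two slices. At z = 0.72: the 22.5×19.5 cube contributes its full rectangle (area 438.75 mm²); the cube at (-1.5, 14) does not reach this height (z outside [1.5, 16.5]); Merging all regions: only the 22.5×19.5 cube is present, so the union is just that shape — area = 438.75 mm². At z = 15.12: the cube does not reach this height (z outside [0, 15]); the cube at (-1.5, 14) is present — its section is the full 13×16.5 rectangle (area 214.50 mm²); Merging all regions: only the 13×16.5 cube at (-1.5, 14) is present, so the union is just that shape — area = 214.50 mm². Checking containment: at z = 15.12 the cross-section extends beyond the z = 0.72 cross-section by about 151.25 mm².

part overhangs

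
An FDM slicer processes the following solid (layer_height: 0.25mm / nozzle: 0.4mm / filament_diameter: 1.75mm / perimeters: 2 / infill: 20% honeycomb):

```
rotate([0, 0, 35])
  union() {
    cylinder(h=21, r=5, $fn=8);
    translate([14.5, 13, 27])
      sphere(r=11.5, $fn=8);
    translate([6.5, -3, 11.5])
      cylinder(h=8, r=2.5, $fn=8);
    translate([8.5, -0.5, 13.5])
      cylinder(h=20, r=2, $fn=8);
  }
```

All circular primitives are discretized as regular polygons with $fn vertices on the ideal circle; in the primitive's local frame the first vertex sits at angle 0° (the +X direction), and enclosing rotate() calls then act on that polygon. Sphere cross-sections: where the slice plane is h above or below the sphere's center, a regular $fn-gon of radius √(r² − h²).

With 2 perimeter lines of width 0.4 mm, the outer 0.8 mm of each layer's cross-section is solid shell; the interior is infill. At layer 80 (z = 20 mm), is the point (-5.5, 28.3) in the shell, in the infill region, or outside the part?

At z = 20 mm: the cylinder: section is a regular 8-gon, circumradius r=5; the sphere at (14.5, 13): section is a regular 8-gon, circumradius = √(r²−h²) = √(11.5²−7²) = 9.124; the cylinder at (6.5, -3) does not reach this height (z outside [11.5, 19.5]); the cylinder at (8.5, -0.5): section is a regular 8-gon, circumradius r=2; Taking the union: the 3 present regions are separate (no shared area or edge), so areas and boundary lengths simply add and each stays a separate island — 3 connected regions; (whole slice rotated 35° about Z — lengths, areas and connectivity unchanged). Overall, the cross-section has 3 separate islands. Undo the 35° rotation: the query point maps to (11.727, 26.337) in the un-rotated model frame. The nearest boundary edge runs (8.05, 19.45)→(14.50, 22.12); distance from the point to it = 4.95 mm. The point is not inside any of the regions above, so it lies outside the cross-section (4.95 mm from the nearest boundary).

outside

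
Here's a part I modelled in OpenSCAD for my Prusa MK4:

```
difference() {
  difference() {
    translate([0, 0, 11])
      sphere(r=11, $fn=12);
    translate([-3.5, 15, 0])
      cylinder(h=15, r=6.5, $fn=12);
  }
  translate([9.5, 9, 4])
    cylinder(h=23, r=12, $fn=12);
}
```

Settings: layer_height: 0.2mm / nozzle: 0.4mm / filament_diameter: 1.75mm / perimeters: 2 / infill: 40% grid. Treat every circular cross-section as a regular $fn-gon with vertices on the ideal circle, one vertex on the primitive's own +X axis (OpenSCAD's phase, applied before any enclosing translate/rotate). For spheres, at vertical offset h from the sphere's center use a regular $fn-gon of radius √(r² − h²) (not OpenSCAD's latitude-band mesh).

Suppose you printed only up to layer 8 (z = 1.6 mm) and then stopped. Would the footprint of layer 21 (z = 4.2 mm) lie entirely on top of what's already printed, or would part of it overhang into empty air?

part overhangs

Compare the two slices. At z = 1.6: the r=11 sphere contributes a regular 12-gon of circumradius √(11²−9.4²) = 5.713 (area = (12/2)·5.713²·sin(360°/12) = 97.92 mm²); the r=6.5 cylinder at (-3.5, 15) gives a regular 12-gon of circumradius 6.5 (constant along its height) (area = (12/2)·6.500²·sin(360°/12) = 126.75 mm²); After the difference (first − rest): starting from the r=11 sphere (97.92 mm²), the r=6.5 cylinder at (-3.5, 15) misses the remaining region (no effect) — area = 97.92 mm²; the cylinder at (9.5, 9) is absent (z outside [4, 27]); Subtracting the remaining from the first: none of the subtracted shapes is present at this height, so the result so far is unchanged — area = 97.92 mm². At z = 4.2: the r=11 sphere contributes a regular 12-gon of circumradius √(11²−6.8²) = 8.646 (area = (12/2)·8.646²·sin(360°/12) = 224.28 mm²); the r=6.5 cylinder at (-3.5, 15) gives a regular 12-gon of circumradius 6.5 (constant along its height) (area = (12/2)·6.500²·sin(360°/12) = 126.75 mm²); Taking the first minus the rest: starting from the r=11 sphere (224.28 mm²), the r=6.5 cylinder at (-3.5, 15) misses the remaining region (no effect) — area = 224.28 mm²; the cylinder at (9.5, 9): section is a regular 12-gon, circumradius r=12 (area = (12/2)·12.000²·sin(360°/12) = 432.00 mm²); Taking the first minus the rest: starting from the result so far (224.28 mm²), the r=12 cylinder at (9.5, 9) partially overlaps it — only the 73.56 mm² overlap (of its 432.00 mm²) is removed, clipping the outline — area = 150.72 mm². Checking containment: at z = 4.2 the cross-section extends beyond the z = 1.6 cross-section by about 82.75 mm².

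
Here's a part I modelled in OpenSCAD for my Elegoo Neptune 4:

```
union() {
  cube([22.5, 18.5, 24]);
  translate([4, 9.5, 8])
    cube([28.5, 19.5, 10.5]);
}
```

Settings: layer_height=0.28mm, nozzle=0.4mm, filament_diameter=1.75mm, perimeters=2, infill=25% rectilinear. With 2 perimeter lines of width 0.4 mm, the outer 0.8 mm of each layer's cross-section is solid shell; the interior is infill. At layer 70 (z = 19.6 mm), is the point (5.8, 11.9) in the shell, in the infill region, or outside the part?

At z = 19.6 mm: the cube (footprint 22.5×18.5) is included at this height; the cube at (4, 9.5) is not intersected at this z (z outside [8, 18.5]); Taking the union: only the 22.5×18.5 cube is present, so the union is just that shape — 1 connected region. Overall, the cross-section is a single solid region. The nearest boundary edge runs (0.00, 18.50)→(0.00, 0.00); distance from the point to it = 5.80 mm. The point is inside the cross-section and 5.80 mm from the nearest boundary — more than the 0.8 mm shell width (2 × 0.4), so it's in the infill interior.

infill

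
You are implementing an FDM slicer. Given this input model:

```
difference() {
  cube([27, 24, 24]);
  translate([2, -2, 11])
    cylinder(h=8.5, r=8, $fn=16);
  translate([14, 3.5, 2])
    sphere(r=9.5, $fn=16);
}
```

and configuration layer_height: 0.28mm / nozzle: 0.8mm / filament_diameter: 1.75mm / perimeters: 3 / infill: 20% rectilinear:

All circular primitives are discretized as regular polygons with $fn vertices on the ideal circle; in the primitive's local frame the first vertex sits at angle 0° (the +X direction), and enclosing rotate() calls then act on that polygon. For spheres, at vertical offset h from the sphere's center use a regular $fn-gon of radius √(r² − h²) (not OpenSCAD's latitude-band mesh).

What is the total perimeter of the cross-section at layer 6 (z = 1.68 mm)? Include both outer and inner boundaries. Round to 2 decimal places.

121.18 mm

At z = 1.68 mm: the cube is present — its section is the full 27×24 rectangle (perimeter 102.00 mm); the cylinder at (2, -2) is not intersected at this z (z outside [11, 19.5]); the sphere at (14, 3.5): section is a regular 16-gon, circumradius = √(r²−h²) = √(9.5²−0.32²) = 9.495 (perimeter = 2·16·9.495·sin(180°/16) = 59.27 mm); Subtracting the remaining from the first: starting from the 27×24 cube, the r=9.5 sphere at (14, 3.5) partially overlaps it — only the 202.02 mm² overlap (of its 275.98 mm²) is removed, clipping the outline — boundary = 121.18 mm. Overall, the cross-section is a single solid region. Total boundary length (outer) = 121.18 mm.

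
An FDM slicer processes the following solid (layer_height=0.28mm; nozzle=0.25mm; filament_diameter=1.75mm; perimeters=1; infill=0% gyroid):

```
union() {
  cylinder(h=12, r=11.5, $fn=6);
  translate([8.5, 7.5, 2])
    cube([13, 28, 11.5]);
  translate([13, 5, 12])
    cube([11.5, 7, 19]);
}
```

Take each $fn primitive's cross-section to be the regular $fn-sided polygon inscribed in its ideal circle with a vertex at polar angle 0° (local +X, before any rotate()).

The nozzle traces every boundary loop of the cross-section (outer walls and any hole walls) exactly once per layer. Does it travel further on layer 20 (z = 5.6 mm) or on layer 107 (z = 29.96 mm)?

Layer 20 (z = 5.6): the cylinder: section is a regular 6-gon, circumradius r=11.5 (perimeter = 2·6·11.500·sin(180°/6) = 69.00 mm); the cube at (8.5, 7.5) (footprint 13×28) is included at this height (perimeter 82.00 mm); the cube at (13, 5) is absent (z outside [12, 31]); Merging all regions: the 2 present regions are separate (no shared area or edge), so areas and boundary lengths simply add and each stays a separate island — boundary = 151.00 mm. So its perimeter = 151.00 mm. Layer 107 (z = 29.96): the cylinder is not intersected at this z (z outside [0, 12]); the cube at (8.5, 7.5) is not intersected at this z (z outside [2, 13.5]); the cube at (13, 5) is present — its section is the full 11.5×7 rectangle (perimeter 37.00 mm); Merging all regions: only the 11.5×7 cube at (13, 5) is present, so the union is just that shape — boundary = 37.00 mm. So its perimeter = 37.00 mm. Layer 20 is larger (151.00 vs 37.00 mm).

layer 20 (z = 5.6 mm)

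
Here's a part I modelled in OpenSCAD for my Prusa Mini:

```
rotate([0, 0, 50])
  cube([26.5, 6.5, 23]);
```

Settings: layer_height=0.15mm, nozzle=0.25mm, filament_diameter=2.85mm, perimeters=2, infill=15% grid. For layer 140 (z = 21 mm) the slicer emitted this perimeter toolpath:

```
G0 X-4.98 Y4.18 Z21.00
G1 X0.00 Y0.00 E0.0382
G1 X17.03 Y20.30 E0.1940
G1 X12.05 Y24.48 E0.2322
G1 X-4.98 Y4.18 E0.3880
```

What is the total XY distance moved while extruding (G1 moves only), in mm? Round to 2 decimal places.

Sum the Euclidean lengths of each G1 segment: total = 66.00 mm.

66.00 mm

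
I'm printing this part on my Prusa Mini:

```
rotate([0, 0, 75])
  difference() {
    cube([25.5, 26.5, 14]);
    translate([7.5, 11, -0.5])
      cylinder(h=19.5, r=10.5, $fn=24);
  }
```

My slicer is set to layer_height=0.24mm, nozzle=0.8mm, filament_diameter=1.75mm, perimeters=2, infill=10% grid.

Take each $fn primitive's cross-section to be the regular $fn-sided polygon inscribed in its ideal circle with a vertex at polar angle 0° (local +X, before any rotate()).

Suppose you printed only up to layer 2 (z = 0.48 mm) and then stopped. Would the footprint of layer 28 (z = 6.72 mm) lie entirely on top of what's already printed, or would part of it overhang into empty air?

Compare the two slices. At z = 0.48: the cube (footprint 25.5×26.5) is included at this height (area 675.75 mm²); the r=10.5 cylinder at (7.5, 11) gives a regular 24-gon of circumradius 10.5 (constant along its height) (area = (24/2)·10.500²·sin(360°/24) = 342.42 mm²); Subtracting the remaining from the first: starting from the 25.5×26.5 cube (675.75 mm²), the r=10.5 cylinder at (7.5, 11) partially overlaps it — only the 313.05 mm² overlap (of its 342.42 mm²) is removed, clipping the outline — area = 362.70 mm²; (whole slice rotated 75° about Z — lengths, areas and connectivity unchanged). At z = 6.72: the 25.5×26.5 cube contributes its full rectangle (area 675.75 mm²); the r=10.5 cylinder at (7.5, 11) contributes a regular 24-gon of circumradius 10.5 (area = (24/2)·10.500²·sin(360°/24) = 342.42 mm²); After the difference (first − rest): starting from the 25.5×26.5 cube (675.75 mm²), the r=10.5 cylinder at (7.5, 11) partially overlaps it — only the 313.05 mm² overlap (of its 342.42 mm²) is removed, clipping the outline — area = 362.70 mm²; (whole slice rotated 75° about Z — lengths, areas and connectivity unchanged). Checking containment: the cross-section at z = 6.72 is a subset of the cross-section at z = 0.48.

entirely on top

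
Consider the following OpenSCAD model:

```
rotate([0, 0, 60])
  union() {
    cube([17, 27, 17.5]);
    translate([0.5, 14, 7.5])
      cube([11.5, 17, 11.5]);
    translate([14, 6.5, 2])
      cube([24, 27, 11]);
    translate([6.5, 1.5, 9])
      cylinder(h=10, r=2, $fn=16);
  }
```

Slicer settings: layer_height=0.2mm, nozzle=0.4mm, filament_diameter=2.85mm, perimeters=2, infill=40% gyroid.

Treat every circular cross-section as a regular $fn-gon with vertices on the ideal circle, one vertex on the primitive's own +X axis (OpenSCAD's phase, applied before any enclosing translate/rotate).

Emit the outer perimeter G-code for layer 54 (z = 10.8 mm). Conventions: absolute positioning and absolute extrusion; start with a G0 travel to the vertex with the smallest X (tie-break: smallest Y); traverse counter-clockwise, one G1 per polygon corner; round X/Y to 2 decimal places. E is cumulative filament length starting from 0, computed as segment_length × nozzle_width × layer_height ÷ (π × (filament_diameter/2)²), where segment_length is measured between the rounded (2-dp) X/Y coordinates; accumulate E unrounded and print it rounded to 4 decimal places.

At z = 10.8 mm: the cube is present — its section is the full 17×27 rectangle; the cube at (0.5, 14) is present — its section is the full 11.5×17 rectangle; the 24×27 cube at (14, 6.5) contributes its full rectangle; the r=2 cylinder at (6.5, 1.5) contributes a regular 16-gon of circumradius 2; Merging all regions: the regions partially overlap (shared area 222.42 mm²), so overlapping operands fuse into one piece — 1 connected region; (rotated 60° about Z; rotation is an isometry so areas/perimeters/island counts are preserved). The outline is a single polygon with 17 vertices. Extrusion per mm of travel: 0.4 × 0.2 / (π × 1.425²) = 0.012540. Accumulating E over each segment gives final E = 1.8967.

G0 X-26.60 Y15.93 Z10.80
G1 X-23.13 Y13.93 E0.0502
G1 X-23.38 Y13.50 E0.0565
G1 X0.00 Y0.00 E0.3950
G1 X2.61 Y4.52 E0.4605
G1 X3.17 Y4.79 E0.4683
G1 X3.68 Y5.38 E0.4781
G1 X3.93 Y6.12 E0.4878
G1 X3.89 Y6.74 E0.4956
G1 X8.50 Y14.72 E0.6112
G1 X2.87 Y17.97 E0.6927
G1 X13.37 Y36.16 E0.9561
G1 X-10.01 Y49.66 E1.2947
G1 X-22.01 Y28.87 E1.5957
G1 X-16.38 Y25.62 E1.6772
G1 X-17.38 Y23.89 E1.7023
G1 X-20.85 Y25.89 E1.7525
G1 X-26.60 Y15.93 E1.8967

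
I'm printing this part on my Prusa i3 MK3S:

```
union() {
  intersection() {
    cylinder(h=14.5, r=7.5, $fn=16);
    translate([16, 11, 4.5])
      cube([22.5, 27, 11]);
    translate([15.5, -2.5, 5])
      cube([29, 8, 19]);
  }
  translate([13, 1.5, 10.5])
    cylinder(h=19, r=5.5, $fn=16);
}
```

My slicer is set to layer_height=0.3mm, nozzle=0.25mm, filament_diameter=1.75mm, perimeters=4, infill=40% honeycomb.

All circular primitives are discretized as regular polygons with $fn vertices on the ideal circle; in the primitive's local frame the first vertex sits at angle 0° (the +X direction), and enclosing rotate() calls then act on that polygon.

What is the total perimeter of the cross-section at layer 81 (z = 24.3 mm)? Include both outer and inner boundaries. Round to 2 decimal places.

At z = 24.3 mm: the cylinder is not intersected at this z (z outside [0, 14.5]); the cube at (16, 11) is not intersected at this z (z outside [4.5, 15.5]); the cube at (15.5, -2.5) is absent (z outside [5, 24]); Keeping only the common overlap: at least one operand is absent at this height, so nothing remains; the r=5.5 cylinder at (13, 1.5) gives a regular 16-gon of circumradius 5.5 (constant along its height) (perimeter = 2·16·5.500·sin(180°/16) = 34.34 mm); Merging all regions: only the r=5.5 cylinder at (13, 1.5) is present, so the union is just that shape — boundary = 34.34 mm. Overall, the cross-section is a single solid region. Total boundary length (outer) = 34.34 mm.

34.34 mm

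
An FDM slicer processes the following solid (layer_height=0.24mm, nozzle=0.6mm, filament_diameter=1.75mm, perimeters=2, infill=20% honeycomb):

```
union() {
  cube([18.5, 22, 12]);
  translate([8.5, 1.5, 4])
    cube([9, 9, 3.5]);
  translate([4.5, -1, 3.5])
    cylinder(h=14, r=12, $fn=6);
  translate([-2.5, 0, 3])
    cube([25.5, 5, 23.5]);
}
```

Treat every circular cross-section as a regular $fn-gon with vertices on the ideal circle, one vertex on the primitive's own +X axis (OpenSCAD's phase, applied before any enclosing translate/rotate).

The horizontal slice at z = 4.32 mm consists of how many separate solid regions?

At z = 4.32 mm: the cube is present — its section is the full 18.5×22 rectangle; the 9×9 cube at (8.5, 1.5) contributes its full rectangle; the cylinder at (4.5, -1): section is a regular 6-gon, circumradius r=12; the cube at (-2.5, 0) is present — its section is the full 25.5×5 rectangle; Merging all regions: the regions partially overlap (shared area 310.08 mm²), so overlapping operands fuse into one piece — 1 connected region. The result has 1 disconnected region.

1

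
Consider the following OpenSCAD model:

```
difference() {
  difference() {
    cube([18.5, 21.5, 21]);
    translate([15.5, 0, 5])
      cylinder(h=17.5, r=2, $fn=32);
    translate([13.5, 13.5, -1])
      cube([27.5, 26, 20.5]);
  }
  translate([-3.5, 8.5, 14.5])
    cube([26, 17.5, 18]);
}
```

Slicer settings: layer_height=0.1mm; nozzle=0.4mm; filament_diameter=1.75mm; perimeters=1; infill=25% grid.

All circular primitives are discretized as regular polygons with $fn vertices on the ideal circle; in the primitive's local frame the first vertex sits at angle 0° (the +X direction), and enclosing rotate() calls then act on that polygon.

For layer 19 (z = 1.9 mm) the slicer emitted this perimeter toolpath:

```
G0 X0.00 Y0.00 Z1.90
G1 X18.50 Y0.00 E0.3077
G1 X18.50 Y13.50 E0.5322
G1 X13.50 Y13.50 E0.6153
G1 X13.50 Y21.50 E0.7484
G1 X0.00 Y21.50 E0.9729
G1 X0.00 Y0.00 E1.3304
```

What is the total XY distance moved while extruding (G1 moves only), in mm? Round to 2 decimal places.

80.00 mm

Sum the Euclidean lengths of each G1 segment: total = 80.00 mm.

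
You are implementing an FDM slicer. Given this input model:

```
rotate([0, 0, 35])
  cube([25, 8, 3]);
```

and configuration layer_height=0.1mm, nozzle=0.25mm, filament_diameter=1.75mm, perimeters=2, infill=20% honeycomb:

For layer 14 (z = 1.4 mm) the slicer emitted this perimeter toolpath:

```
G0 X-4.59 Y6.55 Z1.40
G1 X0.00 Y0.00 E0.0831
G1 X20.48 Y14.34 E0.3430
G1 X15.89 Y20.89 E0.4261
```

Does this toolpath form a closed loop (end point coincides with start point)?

Start point (G0): (-4.59, 6.55). End point (last G1): the path does not return to the start — open.

no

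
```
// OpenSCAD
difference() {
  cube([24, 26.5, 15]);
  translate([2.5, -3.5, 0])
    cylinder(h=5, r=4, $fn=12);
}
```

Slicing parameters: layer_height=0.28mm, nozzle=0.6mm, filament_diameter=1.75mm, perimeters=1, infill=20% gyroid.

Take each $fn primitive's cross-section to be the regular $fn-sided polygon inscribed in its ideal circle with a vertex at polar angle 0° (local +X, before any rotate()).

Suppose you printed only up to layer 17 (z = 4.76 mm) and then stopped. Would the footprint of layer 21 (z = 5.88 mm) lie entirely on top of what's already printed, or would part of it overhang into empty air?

part overhangs

Compare the two slices. At z = 4.76: the cube (footprint 24×26.5) is included at this height (area 636.00 mm²); the r=4 cylinder at (2.5, -3.5) gives a regular 12-gon of circumradius 4 (constant along its height) (area = (12/2)·4.000²·sin(360°/12) = 48.00 mm²); After the difference (first − rest): starting from the 24×26.5 cube (636.00 mm²), the r=4 cylinder at (2.5, -3.5) partially overlaps it — only the 0.93 mm² overlap (of its 48.00 mm²) is removed, clipping the outline — area = 635.07 mm². At z = 5.88: the cube (footprint 24×26.5) is included at this height (area 636.00 mm²); the cylinder at (2.5, -3.5) is not intersected at this z (z outside [0, 5]); Subtracting the remaining from the first: none of the subtracted shapes is present at this height, so the 24×26.5 cube is unchanged — area = 636.00 mm². Checking containment: at z = 5.88 the cross-section extends beyond the z = 4.76 cross-section by about 0.93 mm².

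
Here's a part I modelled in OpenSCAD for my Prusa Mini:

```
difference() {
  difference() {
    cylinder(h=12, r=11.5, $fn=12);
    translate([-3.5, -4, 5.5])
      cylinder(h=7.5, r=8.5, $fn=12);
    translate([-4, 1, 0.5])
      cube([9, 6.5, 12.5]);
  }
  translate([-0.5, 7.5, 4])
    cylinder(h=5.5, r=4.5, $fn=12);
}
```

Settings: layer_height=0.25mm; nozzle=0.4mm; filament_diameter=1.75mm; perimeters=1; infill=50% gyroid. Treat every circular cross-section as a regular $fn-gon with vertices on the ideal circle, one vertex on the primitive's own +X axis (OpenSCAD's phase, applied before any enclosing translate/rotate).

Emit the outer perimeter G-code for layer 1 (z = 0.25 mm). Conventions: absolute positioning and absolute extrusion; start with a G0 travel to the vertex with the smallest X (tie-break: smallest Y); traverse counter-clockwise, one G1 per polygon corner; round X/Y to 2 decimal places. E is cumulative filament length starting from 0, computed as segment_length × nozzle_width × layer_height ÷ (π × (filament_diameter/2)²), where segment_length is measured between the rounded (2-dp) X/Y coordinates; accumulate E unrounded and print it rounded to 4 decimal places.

G0 X-11.50 Y0.00 Z0.25
G1 X-9.96 Y-5.75 E0.2475
G1 X-5.75 Y-9.96 E0.4950
G1 X0.00 Y-11.50 E0.7425
G1 X5.75 Y-9.96 E0.9900
G1 X9.96 Y-5.75 E1.2375
G1 X11.50 Y0.00 E1.4850
G1 X9.96 Y5.75 E1.7325
G1 X5.75 Y9.96 E1.9800
G1 X0.00 Y11.50 E2.2275
G1 X-5.75 Y9.96 E2.4750
G1 X-9.96 Y5.75 E2.7225
G1 X-11.50 Y0.00 E2.9700

At z = 0.25 mm: the cylinder: section is a regular 12-gon, circumradius r=11.5; the cylinder at (-3.5, -4) does not reach this height (z outside [5.5, 13]); the cube at (-4, 1) is not intersected at this z (z outside [0.5, 13]); After the difference (first − rest): none of the subtracted shapes is present at this height, so the r=11.5 cylinder is unchanged — 1 connected region; the cylinder at (-0.5, 7.5) is absent (z outside [4, 9.5]); After the difference (first − rest): none of the subtracted shapes is present at this height, so the result so far is unchanged — 1 connected region. The outline is a single polygon with 12 vertices. Extrusion per mm of travel: 0.4 × 0.25 / (π × 0.875²) = 0.041575. Accumulating E over each segment gives final E = 2.9700.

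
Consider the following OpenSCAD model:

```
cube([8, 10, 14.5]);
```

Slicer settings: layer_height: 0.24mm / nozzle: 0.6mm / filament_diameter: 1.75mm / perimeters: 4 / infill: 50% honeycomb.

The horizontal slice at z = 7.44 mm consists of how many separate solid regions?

At z = 7.44 mm: the cube is present — its section is the full 8×10 rectangle. The result has 1 disconnected region.

1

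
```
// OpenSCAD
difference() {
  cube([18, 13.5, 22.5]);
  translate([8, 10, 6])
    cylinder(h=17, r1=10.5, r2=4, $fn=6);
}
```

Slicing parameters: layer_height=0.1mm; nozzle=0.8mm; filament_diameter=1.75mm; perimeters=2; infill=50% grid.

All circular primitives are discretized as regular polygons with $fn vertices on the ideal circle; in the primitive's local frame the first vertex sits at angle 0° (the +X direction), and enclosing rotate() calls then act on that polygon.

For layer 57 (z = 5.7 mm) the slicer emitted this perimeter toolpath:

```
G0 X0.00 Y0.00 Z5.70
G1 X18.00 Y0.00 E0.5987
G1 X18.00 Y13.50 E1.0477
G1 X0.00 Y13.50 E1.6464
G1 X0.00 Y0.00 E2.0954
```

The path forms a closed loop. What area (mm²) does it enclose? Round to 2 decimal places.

243.00 mm²

Apply the shoelace formula to the sequence of (X, Y) vertices; enclosed area = 243.00 mm².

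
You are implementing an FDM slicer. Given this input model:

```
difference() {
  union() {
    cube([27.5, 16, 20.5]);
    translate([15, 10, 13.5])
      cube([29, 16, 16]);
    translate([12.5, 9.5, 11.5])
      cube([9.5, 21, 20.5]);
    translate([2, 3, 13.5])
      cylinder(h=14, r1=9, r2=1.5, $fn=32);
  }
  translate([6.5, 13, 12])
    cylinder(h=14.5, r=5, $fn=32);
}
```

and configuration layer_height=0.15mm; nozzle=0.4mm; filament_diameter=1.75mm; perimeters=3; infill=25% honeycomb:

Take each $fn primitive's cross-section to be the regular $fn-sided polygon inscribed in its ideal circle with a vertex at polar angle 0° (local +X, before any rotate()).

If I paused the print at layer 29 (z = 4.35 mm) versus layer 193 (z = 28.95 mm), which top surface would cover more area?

Layer 29 (z = 4.35): the cube is present — its section is the full 27.5×16 rectangle (area 440.00 mm²); the cube at (15, 10) is absent (z outside [13.5, 29.5]); the cube at (12.5, 9.5) is not intersected at this z (z outside [11.5, 32]); the cone at (2, 3) is absent (z outside [13.5, 27.5]); Taking the union: only the 27.5×16 cube is present, so the union is just that shape — area = 440.00 mm²; the cylinder at (6.5, 13) does not reach this height (z outside [12, 26.5]); After the difference (first − rest): none of the subtracted shapes is present at this height, so that combined region is unchanged — area = 440.00 mm². So its area = 440.00 mm². Layer 193 (z = 28.95): the cube is absent (z outside [0, 20.5]); the cube at (15, 10) is present — its section is the full 29×16 rectangle (area 464.00 mm²); the 9.5×21 cube at (12.5, 9.5) contributes its full rectangle (area 199.50 mm²); the cone at (2, 3) is not intersected at this z (z outside [13.5, 27.5]); Combining (union): the regions partially overlap — summed areas 663.50 mm² minus the doubly-counted overlap 112.00 mm² gives 551.50 mm² — area = 551.50 mm²; the cylinder at (6.5, 13) does not reach this height (z outside [12, 26.5]); Taking the first minus the rest: none of the subtracted shapes is present at this height, so that combined region is unchanged — area = 551.50 mm². So its area = 551.50 mm². Layer 193 is larger (551.50 vs 440.00 mm²).

layer 193 (z = 28.95 mm)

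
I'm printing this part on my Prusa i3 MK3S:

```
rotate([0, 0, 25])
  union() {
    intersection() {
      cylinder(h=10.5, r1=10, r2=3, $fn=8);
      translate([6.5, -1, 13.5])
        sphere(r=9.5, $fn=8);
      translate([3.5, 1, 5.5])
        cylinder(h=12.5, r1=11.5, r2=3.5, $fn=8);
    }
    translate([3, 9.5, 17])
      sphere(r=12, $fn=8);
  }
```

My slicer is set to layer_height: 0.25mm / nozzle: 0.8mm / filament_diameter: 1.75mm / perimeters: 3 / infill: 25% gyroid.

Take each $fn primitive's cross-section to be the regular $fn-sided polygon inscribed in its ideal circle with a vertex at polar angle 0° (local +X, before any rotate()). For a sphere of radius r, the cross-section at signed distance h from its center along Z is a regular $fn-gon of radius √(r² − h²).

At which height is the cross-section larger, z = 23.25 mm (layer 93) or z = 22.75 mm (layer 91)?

layer 91 (z = 22.75 mm)

Layer 93 (z = 23.25): the cone is not intersected at this z (z outside [0, 10.5]); the sphere at (6.5, -1) is absent (|z−center|=9.750 > r=9.5); the cone at (3.5, 1) does not reach this height (z outside [5.5, 18]); Keeping only the common overlap: at least one operand is absent at this height, so nothing remains; the sphere at (3, 9.5): section is a regular 8-gon, circumradius = √(r²−h²) = √(12²−6.25²) = 10.244 (area = (8/2)·10.244²·sin(360°/8) = 296.81 mm²); Combining (union): only the r=12 sphere at (3, 9.5) is present, so the union is just that shape — area = 296.81 mm²; (rotated 25° about Z; rotation is an isometry so areas/perimeters/island counts are preserved). So its area = 296.81 mm². Layer 91 (z = 22.75): the cone is absent (z outside [0, 10.5]); the r=9.5 sphere at (6.5, -1) contributes a regular 8-gon of circumradius √(9.5²−9.25²) = 2.165 (area = (8/2)·2.165²·sin(360°/8) = 13.26 mm²); the cone at (3.5, 1) is absent (z outside [5.5, 18]); After intersecting: at least one operand is absent at this height, so nothing remains; the r=12 sphere at (3, 9.5) slices to a regular 8-gon of circumradius 10.533 (√(r²−h²) with h=5.75 from center) (area = (8/2)·10.533²·sin(360°/8) = 313.78 mm²); Merging all regions: only the r=12 sphere at (3, 9.5) is present, so the union is just that shape — area = 313.78 mm²; (whole slice rotated 25° about Z — lengths, areas and connectivity unchanged). So its area = 313.78 mm². Layer 91 is larger (313.78 vs 296.81 mm²).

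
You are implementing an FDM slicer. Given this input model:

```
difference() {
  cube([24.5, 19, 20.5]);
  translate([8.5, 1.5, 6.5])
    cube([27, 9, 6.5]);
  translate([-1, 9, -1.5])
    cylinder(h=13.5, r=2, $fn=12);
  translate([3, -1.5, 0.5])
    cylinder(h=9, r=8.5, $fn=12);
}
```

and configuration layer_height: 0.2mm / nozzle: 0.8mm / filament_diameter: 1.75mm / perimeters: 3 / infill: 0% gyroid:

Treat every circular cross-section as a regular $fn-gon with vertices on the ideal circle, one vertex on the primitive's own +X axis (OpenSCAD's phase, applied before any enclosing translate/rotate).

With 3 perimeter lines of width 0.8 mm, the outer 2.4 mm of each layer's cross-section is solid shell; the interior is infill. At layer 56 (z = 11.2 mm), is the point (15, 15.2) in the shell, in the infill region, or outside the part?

At z = 11.2 mm: the 24.5×19 cube contributes its full rectangle; the cube at (8.5, 1.5) is present — its section is the full 27×9 rectangle; the r=2 cylinder at (-1, 9) gives a regular 12-gon of circumradius 2 (constant along its height); the cylinder at (3, -1.5) is absent (z outside [0.5, 9.5]); Subtracting the remaining from the first: starting from the 24.5×19 cube, the 27×9 cube at (8.5, 1.5) partially overlaps it — only the 144.00 mm² overlap (of its 243.00 mm²) is removed, clipping the outline; the r=2 cylinder at (-1, 9) partially overlaps it — only the 2.27 mm² overlap (of its 12.00 mm²) is removed, clipping the outline — 1 connected region. Overall, the cross-section is a single solid region. The nearest boundary edge runs (0.00, 19.00)→(24.50, 19.00); distance from the point to it = 3.80 mm. The point is inside the cross-section and 3.80 mm from the nearest boundary — more than the 2.4 mm shell width (3 × 0.8), so it's in the infill interior.

infill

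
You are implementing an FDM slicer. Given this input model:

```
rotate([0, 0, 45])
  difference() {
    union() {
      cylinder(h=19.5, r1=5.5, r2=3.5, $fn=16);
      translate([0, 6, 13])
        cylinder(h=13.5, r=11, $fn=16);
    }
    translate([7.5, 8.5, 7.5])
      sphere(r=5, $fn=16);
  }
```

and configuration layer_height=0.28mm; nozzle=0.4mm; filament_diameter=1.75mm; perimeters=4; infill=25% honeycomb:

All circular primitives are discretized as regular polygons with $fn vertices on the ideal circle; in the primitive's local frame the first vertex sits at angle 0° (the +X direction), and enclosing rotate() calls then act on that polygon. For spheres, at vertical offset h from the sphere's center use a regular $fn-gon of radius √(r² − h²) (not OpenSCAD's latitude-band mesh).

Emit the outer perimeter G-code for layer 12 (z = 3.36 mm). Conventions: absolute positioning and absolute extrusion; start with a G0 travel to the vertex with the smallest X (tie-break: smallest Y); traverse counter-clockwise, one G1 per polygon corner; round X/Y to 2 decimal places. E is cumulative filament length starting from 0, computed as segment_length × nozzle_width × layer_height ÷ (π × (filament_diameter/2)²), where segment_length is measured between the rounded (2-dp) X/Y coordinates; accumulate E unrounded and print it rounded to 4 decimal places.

At z = 3.36 mm: the cone: at t=0.172 of its height the radius interpolates to r₁+(r₂−r₁)t = 5.155, giving a regular 16-gon of that circumradius; the cylinder at (0, 6) is absent (z outside [13, 26.5]); Merging all regions: only the cone is present, so the union is just that shape — 1 connected region; the r=5 sphere at (7.5, 8.5) slices to a regular 16-gon of circumradius 2.804 (√(r²−h²) with h=4.14 from center); Subtracting the remaining from the first: starting from the result so far, the r=5 sphere at (7.5, 8.5) misses the remaining region (no effect) — 1 connected region; (whole slice rotated 45° about Z — lengths, areas and connectivity unchanged). The outline is a single polygon with 16 vertices. Extrusion per mm of travel: 0.4 × 0.28 / (π × 0.875²) = 0.046564. Accumulating E over each segment gives final E = 1.4989.

G0 X-5.16 Y0.00 Z3.36
G1 X-4.76 Y-1.97 E0.0936
G1 X-3.65 Y-3.65 E0.1874
G1 X-1.97 Y-4.76 E0.2811
G1 X0.00 Y-5.16 E0.3747
G1 X1.97 Y-4.76 E0.4683
G1 X3.65 Y-3.65 E0.5621
G1 X4.76 Y-1.97 E0.6559
G1 X5.16 Y0.00 E0.7495
G1 X4.76 Y1.97 E0.8431
G1 X3.65 Y3.65 E0.9368
G1 X1.97 Y4.76 E1.0306
G1 X0.00 Y5.16 E1.1242
G1 X-1.97 Y4.76 E1.2178
G1 X-3.65 Y3.65 E1.3115
G1 X-4.76 Y1.97 E1.4053
G1 X-5.16 Y0.00 E1.4989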